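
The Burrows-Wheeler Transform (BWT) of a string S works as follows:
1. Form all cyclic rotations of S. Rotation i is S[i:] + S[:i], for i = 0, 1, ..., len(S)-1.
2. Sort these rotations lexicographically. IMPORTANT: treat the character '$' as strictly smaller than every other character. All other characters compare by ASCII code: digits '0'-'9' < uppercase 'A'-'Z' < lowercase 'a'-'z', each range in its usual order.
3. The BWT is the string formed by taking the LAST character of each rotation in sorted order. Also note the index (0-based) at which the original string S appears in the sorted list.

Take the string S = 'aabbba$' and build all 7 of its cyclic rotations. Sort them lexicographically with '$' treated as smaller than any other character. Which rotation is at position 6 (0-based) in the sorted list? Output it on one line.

All 7 rotations (rotation i = S[i:]+S[:i]):
  rot[0] = aabbba$
  rot[1] = abbba$a
  rot[2] = bbba$aa
  rot[3] = bba$aab
  rot[4] = ba$aabb
  rot[5] = a$aabbb
  rot[6] = $aabbba
Sorted (with $ < everything):
  sorted[0] = $aabbba
  sorted[1] = a$aabbb
  sorted[2] = aabbba$
  sorted[3] = abbba$a
  sorted[4] = ba$aabb
  sorted[5] = bba$aab
  sorted[6] = bbba$aa
sorted[6] = bbba$aa

Answer: bbba$aa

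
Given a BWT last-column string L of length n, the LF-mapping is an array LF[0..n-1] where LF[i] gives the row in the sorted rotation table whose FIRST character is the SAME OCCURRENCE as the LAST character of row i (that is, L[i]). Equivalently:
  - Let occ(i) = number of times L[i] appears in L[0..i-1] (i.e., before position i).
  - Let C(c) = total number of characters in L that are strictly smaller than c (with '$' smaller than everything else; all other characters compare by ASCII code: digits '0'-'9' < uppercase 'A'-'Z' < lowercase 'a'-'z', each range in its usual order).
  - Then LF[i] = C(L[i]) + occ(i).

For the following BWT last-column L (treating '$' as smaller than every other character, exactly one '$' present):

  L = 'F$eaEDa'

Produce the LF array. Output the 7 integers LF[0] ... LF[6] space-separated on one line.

Char counts: '$':1, 'D':1, 'E':1, 'F':1, 'a':2, 'e':1
C (first-col start): C('$')=0, C('D')=1, C('E')=2, C('F')=3, C('a')=4, C('e')=6
L[0]='F': occ=0, LF[0]=C('F')+0=3+0=3
L[1]='$': occ=0, LF[1]=C('$')+0=0+0=0
L[2]='e': occ=0, LF[2]=C('e')+0=6+0=6
L[3]='a': occ=0, LF[3]=C('a')+0=4+0=4
L[4]='E': occ=0, LF[4]=C('E')+0=2+0=2
L[5]='D': occ=0, LF[5]=C('D')+0=1+0=1
L[6]='a': occ=1, LF[6]=C('a')+1=4+1=5

Answer: 3 0 6 4 2 1 5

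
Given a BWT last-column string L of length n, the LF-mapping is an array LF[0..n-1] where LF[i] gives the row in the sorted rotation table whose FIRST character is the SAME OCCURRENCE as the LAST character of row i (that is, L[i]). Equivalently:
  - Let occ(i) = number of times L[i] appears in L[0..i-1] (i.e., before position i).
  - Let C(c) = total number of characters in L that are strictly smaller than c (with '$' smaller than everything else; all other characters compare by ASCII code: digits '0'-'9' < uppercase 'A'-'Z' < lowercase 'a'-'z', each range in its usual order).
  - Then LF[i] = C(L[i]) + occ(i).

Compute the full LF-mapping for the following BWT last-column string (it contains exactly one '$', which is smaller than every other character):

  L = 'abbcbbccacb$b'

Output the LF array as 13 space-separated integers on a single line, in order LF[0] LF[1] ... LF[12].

Char counts: '$':1, 'a':2, 'b':6, 'c':4
C (first-col start): C('$')=0, C('a')=1, C('b')=3, C('c')=9
L[0]='a': occ=0, LF[0]=C('a')+0=1+0=1
L[1]='b': occ=0, LF[1]=C('b')+0=3+0=3
L[2]='b': occ=1, LF[2]=C('b')+1=3+1=4
L[3]='c': occ=0, LF[3]=C('c')+0=9+0=9
L[4]='b': occ=2, LF[4]=C('b')+2=3+2=5
L[5]='b': occ=3, LF[5]=C('b')+3=3+3=6
L[6]='c': occ=1, LF[6]=C('c')+1=9+1=10
L[7]='c': occ=2, LF[7]=C('c')+2=9+2=11
L[8]='a': occ=1, LF[8]=C('a')+1=1+1=2
L[9]='c': occ=3, LF[9]=C('c')+3=9+3=12
L[10]='b': occ=4, LF[10]=C('b')+4=3+4=7
L[11]='$': occ=0, LF[11]=C('$')+0=0+0=0
L[12]='b': occ=5, LF[12]=C('b')+5=3+5=8

Answer: 1 3 4 9 5 6 10 11 2 12 7 0 8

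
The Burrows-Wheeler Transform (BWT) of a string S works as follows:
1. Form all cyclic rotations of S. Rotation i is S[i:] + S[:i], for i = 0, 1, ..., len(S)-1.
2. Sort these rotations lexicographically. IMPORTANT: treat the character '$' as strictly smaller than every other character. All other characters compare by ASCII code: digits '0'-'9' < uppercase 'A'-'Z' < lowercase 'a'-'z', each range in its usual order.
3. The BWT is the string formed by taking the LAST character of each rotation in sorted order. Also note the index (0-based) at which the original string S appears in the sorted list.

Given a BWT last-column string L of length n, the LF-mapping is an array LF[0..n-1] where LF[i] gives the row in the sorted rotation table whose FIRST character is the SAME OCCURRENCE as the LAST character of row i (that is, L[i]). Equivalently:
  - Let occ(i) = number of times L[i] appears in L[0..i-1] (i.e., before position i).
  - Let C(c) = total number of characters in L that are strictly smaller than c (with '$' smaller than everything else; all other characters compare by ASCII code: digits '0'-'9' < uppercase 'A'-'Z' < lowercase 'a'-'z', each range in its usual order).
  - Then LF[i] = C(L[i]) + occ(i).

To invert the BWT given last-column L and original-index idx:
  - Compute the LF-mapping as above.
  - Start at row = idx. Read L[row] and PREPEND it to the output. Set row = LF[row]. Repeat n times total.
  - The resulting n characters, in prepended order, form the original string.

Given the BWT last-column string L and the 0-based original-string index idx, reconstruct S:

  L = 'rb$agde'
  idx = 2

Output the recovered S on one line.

Answer: badger$

Derivation:
LF mapping: 6 2 0 1 5 3 4
Walk LF starting at row 2, prepending L[row]:
  step 1: row=2, L[2]='$', prepend. Next row=LF[2]=0
  step 2: row=0, L[0]='r', prepend. Next row=LF[0]=6
  step 3: row=6, L[6]='e', prepend. Next row=LF[6]=4
  step 4: row=4, L[4]='g', prepend. Next row=LF[4]=5
  step 5: row=5, L[5]='d', prepend. Next row=LF[5]=3
  step 6: row=3, L[3]='a', prepend. Next row=LF[3]=1
  step 7: row=1, L[1]='b', prepend. Next row=LF[1]=2
Reversed output: badger$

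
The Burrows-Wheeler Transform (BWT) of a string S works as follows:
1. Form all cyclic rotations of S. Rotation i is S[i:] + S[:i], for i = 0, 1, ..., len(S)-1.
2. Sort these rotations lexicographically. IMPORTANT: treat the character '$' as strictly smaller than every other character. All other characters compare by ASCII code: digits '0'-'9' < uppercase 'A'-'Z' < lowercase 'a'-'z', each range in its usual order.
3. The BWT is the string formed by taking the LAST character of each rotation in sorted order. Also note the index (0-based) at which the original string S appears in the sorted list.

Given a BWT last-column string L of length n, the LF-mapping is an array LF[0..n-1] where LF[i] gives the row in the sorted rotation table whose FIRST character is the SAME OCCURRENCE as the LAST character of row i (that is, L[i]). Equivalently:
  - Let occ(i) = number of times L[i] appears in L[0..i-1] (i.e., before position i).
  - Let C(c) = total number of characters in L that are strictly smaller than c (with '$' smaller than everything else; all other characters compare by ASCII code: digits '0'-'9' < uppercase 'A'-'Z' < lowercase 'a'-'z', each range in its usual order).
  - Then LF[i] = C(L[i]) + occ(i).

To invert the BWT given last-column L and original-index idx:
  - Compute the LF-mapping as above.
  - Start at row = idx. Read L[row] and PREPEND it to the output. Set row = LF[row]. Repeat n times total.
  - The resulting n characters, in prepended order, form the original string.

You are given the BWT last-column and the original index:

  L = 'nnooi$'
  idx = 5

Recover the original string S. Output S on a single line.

LF mapping: 2 3 4 5 1 0
Walk LF starting at row 5, prepending L[row]:
  step 1: row=5, L[5]='$', prepend. Next row=LF[5]=0
  step 2: row=0, L[0]='n', prepend. Next row=LF[0]=2
  step 3: row=2, L[2]='o', prepend. Next row=LF[2]=4
  step 4: row=4, L[4]='i', prepend. Next row=LF[4]=1
  step 5: row=1, L[1]='n', prepend. Next row=LF[1]=3
  step 6: row=3, L[3]='o', prepend. Next row=LF[3]=5
Reversed output: onion$

Answer: onion$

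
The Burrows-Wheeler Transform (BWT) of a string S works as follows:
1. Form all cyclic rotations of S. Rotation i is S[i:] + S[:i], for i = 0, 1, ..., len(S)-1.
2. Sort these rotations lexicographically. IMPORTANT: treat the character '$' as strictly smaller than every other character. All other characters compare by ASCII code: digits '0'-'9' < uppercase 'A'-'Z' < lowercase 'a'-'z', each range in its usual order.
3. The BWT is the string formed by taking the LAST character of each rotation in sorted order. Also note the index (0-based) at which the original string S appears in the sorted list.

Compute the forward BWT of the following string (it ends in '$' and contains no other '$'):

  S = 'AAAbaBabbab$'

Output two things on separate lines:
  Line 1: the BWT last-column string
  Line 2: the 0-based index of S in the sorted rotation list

Answer: b$AAabbBaAba
1

Derivation:
All 12 rotations (rotation i = S[i:]+S[:i]):
  rot[0] = AAAbaBabbab$
  rot[1] = AAbaBabbab$A
  rot[2] = AbaBabbab$AA
  rot[3] = baBabbab$AAA
  rot[4] = aBabbab$AAAb
  rot[5] = Babbab$AAAba
  rot[6] = abbab$AAAbaB
  rot[7] = bbab$AAAbaBa
  rot[8] = bab$AAAbaBab
  rot[9] = ab$AAAbaBabb
  rot[10] = b$AAAbaBabba
  rot[11] = $AAAbaBabbab
Sorted (with $ < everything):
  sorted[0] = $AAAbaBabbab  (last char: 'b')
  sorted[1] = AAAbaBabbab$  (last char: '$')
  sorted[2] = AAbaBabbab$A  (last char: 'A')
  sorted[3] = AbaBabbab$AA  (last char: 'A')
  sorted[4] = Babbab$AAAba  (last char: 'a')
  sorted[5] = aBabbab$AAAb  (last char: 'b')
  sorted[6] = ab$AAAbaBabb  (last char: 'b')
  sorted[7] = abbab$AAAbaB  (last char: 'B')
  sorted[8] = b$AAAbaBabba  (last char: 'a')
  sorted[9] = baBabbab$AAA  (last char: 'A')
  sorted[10] = bab$AAAbaBab  (last char: 'b')
  sorted[11] = bbab$AAAbaBa  (last char: 'a')
Last column: b$AAabbBaAba
Original string S is at sorted index 1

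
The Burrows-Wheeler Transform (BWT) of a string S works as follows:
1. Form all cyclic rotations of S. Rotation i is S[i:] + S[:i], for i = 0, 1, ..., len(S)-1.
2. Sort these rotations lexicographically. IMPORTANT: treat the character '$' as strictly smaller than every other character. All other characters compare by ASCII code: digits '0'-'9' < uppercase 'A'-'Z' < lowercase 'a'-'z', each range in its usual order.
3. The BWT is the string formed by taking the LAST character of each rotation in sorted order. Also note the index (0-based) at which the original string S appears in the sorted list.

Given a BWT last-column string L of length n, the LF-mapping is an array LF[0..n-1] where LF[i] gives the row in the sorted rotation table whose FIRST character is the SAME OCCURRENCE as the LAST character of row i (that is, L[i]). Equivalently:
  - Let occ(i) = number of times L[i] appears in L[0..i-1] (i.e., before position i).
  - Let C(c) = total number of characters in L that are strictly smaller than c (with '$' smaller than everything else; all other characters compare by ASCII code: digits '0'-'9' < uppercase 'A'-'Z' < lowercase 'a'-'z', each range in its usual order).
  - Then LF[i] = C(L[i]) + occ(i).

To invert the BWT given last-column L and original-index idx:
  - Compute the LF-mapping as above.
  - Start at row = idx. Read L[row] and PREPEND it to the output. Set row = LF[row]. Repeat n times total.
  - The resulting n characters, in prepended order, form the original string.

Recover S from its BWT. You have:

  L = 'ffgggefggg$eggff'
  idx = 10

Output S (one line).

LF mapping: 3 4 8 9 10 1 5 11 12 13 0 2 14 15 6 7
Walk LF starting at row 10, prepending L[row]:
  step 1: row=10, L[10]='$', prepend. Next row=LF[10]=0
  step 2: row=0, L[0]='f', prepend. Next row=LF[0]=3
  step 3: row=3, L[3]='g', prepend. Next row=LF[3]=9
  step 4: row=9, L[9]='g', prepend. Next row=LF[9]=13
  step 5: row=13, L[13]='g', prepend. Next row=LF[13]=15
  step 6: row=15, L[15]='f', prepend. Next row=LF[15]=7
  step 7: row=7, L[7]='g', prepend. Next row=LF[7]=11
  step 8: row=11, L[11]='e', prepend. Next row=LF[11]=2
  step 9: row=2, L[2]='g', prepend. Next row=LF[2]=8
  step 10: row=8, L[8]='g', prepend. Next row=LF[8]=12
  step 11: row=12, L[12]='g', prepend. Next row=LF[12]=14
  step 12: row=14, L[14]='f', prepend. Next row=LF[14]=6
  step 13: row=6, L[6]='f', prepend. Next row=LF[6]=5
  step 14: row=5, L[5]='e', prepend. Next row=LF[5]=1
  step 15: row=1, L[1]='f', prepend. Next row=LF[1]=4
  step 16: row=4, L[4]='g', prepend. Next row=LF[4]=10
Reversed output: gfeffgggegfgggf$

Answer: gfeffgggegfgggf$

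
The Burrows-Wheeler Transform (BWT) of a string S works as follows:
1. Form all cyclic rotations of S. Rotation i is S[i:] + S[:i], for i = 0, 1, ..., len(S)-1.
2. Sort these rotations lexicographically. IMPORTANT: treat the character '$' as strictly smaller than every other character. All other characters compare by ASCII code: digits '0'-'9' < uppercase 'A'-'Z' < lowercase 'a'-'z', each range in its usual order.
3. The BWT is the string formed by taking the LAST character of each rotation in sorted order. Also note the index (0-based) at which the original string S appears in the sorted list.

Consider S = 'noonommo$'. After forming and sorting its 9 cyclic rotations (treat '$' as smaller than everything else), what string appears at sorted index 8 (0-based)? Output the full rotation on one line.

All 9 rotations (rotation i = S[i:]+S[:i]):
  rot[0] = noonommo$
  rot[1] = oonommo$n
  rot[2] = onommo$no
  rot[3] = nommo$noo
  rot[4] = ommo$noon
  rot[5] = mmo$noono
  rot[6] = mo$noonom
  rot[7] = o$noonomm
  rot[8] = $noonommo
Sorted (with $ < everything):
  sorted[0] = $noonommo
  sorted[1] = mmo$noono
  sorted[2] = mo$noonom
  sorted[3] = nommo$noo
  sorted[4] = noonommo$
  sorted[5] = o$noonomm
  sorted[6] = ommo$noon
  sorted[7] = onommo$no
  sorted[8] = oonommo$n
sorted[8] = oonommo$n

Answer: oonommo$n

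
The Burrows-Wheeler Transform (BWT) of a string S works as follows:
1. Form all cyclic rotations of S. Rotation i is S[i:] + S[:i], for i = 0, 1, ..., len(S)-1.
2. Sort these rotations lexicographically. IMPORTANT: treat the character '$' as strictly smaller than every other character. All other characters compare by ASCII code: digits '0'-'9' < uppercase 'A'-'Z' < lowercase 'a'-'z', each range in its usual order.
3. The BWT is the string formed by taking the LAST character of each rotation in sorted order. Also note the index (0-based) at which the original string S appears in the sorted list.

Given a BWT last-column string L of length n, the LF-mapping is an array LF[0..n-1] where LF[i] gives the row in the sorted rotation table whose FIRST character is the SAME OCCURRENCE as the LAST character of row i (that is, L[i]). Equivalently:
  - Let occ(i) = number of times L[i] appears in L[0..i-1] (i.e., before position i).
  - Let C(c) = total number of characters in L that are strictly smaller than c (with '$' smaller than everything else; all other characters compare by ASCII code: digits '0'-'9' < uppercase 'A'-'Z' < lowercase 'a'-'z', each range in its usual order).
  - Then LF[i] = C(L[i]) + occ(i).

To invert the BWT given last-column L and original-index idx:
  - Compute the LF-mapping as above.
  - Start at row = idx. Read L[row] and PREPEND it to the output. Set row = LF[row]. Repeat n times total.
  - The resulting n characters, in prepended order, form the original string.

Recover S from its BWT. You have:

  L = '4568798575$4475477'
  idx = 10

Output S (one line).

Answer: 74847785564757954$

Derivation:
LF mapping: 1 5 9 15 10 17 16 6 11 7 0 2 3 12 8 4 13 14
Walk LF starting at row 10, prepending L[row]:
  step 1: row=10, L[10]='$', prepend. Next row=LF[10]=0
  step 2: row=0, L[0]='4', prepend. Next row=LF[0]=1
  step 3: row=1, L[1]='5', prepend. Next row=LF[1]=5
  step 4: row=5, L[5]='9', prepend. Next row=LF[5]=17
  step 5: row=17, L[17]='7', prepend. Next row=LF[17]=14
  step 6: row=14, L[14]='5', prepend. Next row=LF[14]=8
  step 7: row=8, L[8]='7', prepend. Next row=LF[8]=11
  step 8: row=11, L[11]='4', prepend. Next row=LF[11]=2
  step 9: row=2, L[2]='6', prepend. Next row=LF[2]=9
  step 10: row=9, L[9]='5', prepend. Next row=LF[9]=7
  step 11: row=7, L[7]='5', prepend. Next row=LF[7]=6
  step 12: row=6, L[6]='8', prepend. Next row=LF[6]=16
  step 13: row=16, L[16]='7', prepend. Next row=LF[16]=13
  step 14: row=13, L[13]='7', prepend. Next row=LF[13]=12
  step 15: row=12, L[12]='4', prepend. Next row=LF[12]=3
  step 16: row=3, L[3]='8', prepend. Next row=LF[3]=15
  step 17: row=15, L[15]='4', prepend. Next row=LF[15]=4
  step 18: row=4, L[4]='7', prepend. Next row=LF[4]=10
Reversed output: 74847785564757954$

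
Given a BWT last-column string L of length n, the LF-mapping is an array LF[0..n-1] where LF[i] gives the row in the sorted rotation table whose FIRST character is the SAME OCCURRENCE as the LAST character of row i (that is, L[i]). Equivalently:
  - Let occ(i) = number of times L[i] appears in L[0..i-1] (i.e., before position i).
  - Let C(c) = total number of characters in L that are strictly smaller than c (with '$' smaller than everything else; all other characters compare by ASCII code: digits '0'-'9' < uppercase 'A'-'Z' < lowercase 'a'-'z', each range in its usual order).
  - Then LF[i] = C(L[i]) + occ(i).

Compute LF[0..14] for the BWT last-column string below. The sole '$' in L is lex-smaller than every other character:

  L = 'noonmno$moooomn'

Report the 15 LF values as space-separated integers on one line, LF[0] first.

Char counts: '$':1, 'm':3, 'n':4, 'o':7
C (first-col start): C('$')=0, C('m')=1, C('n')=4, C('o')=8
L[0]='n': occ=0, LF[0]=C('n')+0=4+0=4
L[1]='o': occ=0, LF[1]=C('o')+0=8+0=8
L[2]='o': occ=1, LF[2]=C('o')+1=8+1=9
L[3]='n': occ=1, LF[3]=C('n')+1=4+1=5
L[4]='m': occ=0, LF[4]=C('m')+0=1+0=1
L[5]='n': occ=2, LF[5]=C('n')+2=4+2=6
L[6]='o': occ=2, LF[6]=C('o')+2=8+2=10
L[7]='$': occ=0, LF[7]=C('$')+0=0+0=0
L[8]='m': occ=1, LF[8]=C('m')+1=1+1=2
L[9]='o': occ=3, LF[9]=C('o')+3=8+3=11
L[10]='o': occ=4, LF[10]=C('o')+4=8+4=12
L[11]='o': occ=5, LF[11]=C('o')+5=8+5=13
L[12]='o': occ=6, LF[12]=C('o')+6=8+6=14
L[13]='m': occ=2, LF[13]=C('m')+2=1+2=3
L[14]='n': occ=3, LF[14]=C('n')+3=4+3=7

Answer: 4 8 9 5 1 6 10 0 2 11 12 13 14 3 7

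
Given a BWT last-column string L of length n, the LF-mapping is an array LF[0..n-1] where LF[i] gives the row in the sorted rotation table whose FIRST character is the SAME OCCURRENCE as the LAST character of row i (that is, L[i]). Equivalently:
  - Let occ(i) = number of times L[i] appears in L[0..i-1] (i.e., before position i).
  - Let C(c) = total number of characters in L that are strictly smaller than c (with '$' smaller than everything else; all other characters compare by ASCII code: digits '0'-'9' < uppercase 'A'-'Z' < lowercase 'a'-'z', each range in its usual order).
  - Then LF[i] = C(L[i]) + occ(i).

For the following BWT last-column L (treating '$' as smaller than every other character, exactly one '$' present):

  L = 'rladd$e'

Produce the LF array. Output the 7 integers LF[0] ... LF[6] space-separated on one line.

Char counts: '$':1, 'a':1, 'd':2, 'e':1, 'l':1, 'r':1
C (first-col start): C('$')=0, C('a')=1, C('d')=2, C('e')=4, C('l')=5, C('r')=6
L[0]='r': occ=0, LF[0]=C('r')+0=6+0=6
L[1]='l': occ=0, LF[1]=C('l')+0=5+0=5
L[2]='a': occ=0, LF[2]=C('a')+0=1+0=1
L[3]='d': occ=0, LF[3]=C('d')+0=2+0=2
L[4]='d': occ=1, LF[4]=C('d')+1=2+1=3
L[5]='$': occ=0, LF[5]=C('$')+0=0+0=0
L[6]='e': occ=0, LF[6]=C('e')+0=4+0=4

Answer: 6 5 1 2 3 0 4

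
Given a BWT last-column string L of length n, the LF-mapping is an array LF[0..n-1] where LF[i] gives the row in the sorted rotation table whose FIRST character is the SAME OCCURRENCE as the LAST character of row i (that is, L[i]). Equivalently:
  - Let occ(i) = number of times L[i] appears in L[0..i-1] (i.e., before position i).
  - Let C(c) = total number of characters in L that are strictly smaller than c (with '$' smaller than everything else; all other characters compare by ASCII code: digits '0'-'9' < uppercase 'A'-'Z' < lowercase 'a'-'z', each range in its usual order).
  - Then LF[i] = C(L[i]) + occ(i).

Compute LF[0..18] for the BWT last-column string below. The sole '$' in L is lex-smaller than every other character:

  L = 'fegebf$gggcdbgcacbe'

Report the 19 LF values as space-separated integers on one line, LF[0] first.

Answer: 12 9 14 10 2 13 0 15 16 17 5 8 3 18 6 1 7 4 11

Derivation:
Char counts: '$':1, 'a':1, 'b':3, 'c':3, 'd':1, 'e':3, 'f':2, 'g':5
C (first-col start): C('$')=0, C('a')=1, C('b')=2, C('c')=5, C('d')=8, C('e')=9, C('f')=12, C('g')=14
L[0]='f': occ=0, LF[0]=C('f')+0=12+0=12
L[1]='e': occ=0, LF[1]=C('e')+0=9+0=9
L[2]='g': occ=0, LF[2]=C('g')+0=14+0=14
L[3]='e': occ=1, LF[3]=C('e')+1=9+1=10
L[4]='b': occ=0, LF[4]=C('b')+0=2+0=2
L[5]='f': occ=1, LF[5]=C('f')+1=12+1=13
L[6]='$': occ=0, LF[6]=C('$')+0=0+0=0
L[7]='g': occ=1, LF[7]=C('g')+1=14+1=15
L[8]='g': occ=2, LF[8]=C('g')+2=14+2=16
L[9]='g': occ=3, LF[9]=C('g')+3=14+3=17
L[10]='c': occ=0, LF[10]=C('c')+0=5+0=5
L[11]='d': occ=0, LF[11]=C('d')+0=8+0=8
L[12]='b': occ=1, LF[12]=C('b')+1=2+1=3
L[13]='g': occ=4, LF[13]=C('g')+4=14+4=18
L[14]='c': occ=1, LF[14]=C('c')+1=5+1=6
L[15]='a': occ=0, LF[15]=C('a')+0=1+0=1
L[16]='c': occ=2, LF[16]=C('c')+2=5+2=7
L[17]='b': occ=2, LF[17]=C('b')+2=2+2=4
L[18]='e': occ=2, LF[18]=C('e')+2=9+2=11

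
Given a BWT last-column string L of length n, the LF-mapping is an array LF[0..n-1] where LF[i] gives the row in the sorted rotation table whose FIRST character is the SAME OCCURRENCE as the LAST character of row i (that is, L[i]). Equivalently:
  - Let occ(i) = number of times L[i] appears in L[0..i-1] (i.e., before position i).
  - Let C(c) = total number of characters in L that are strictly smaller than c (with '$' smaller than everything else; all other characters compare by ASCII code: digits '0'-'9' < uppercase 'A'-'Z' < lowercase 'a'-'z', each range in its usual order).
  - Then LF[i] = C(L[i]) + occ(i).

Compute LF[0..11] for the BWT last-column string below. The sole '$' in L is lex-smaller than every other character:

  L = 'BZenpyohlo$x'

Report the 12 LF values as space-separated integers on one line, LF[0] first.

Char counts: '$':1, 'B':1, 'Z':1, 'e':1, 'h':1, 'l':1, 'n':1, 'o':2, 'p':1, 'x':1, 'y':1
C (first-col start): C('$')=0, C('B')=1, C('Z')=2, C('e')=3, C('h')=4, C('l')=5, C('n')=6, C('o')=7, C('p')=9, C('x')=10, C('y')=11
L[0]='B': occ=0, LF[0]=C('B')+0=1+0=1
L[1]='Z': occ=0, LF[1]=C('Z')+0=2+0=2
L[2]='e': occ=0, LF[2]=C('e')+0=3+0=3
L[3]='n': occ=0, LF[3]=C('n')+0=6+0=6
L[4]='p': occ=0, LF[4]=C('p')+0=9+0=9
L[5]='y': occ=0, LF[5]=C('y')+0=11+0=11
L[6]='o': occ=0, LF[6]=C('o')+0=7+0=7
L[7]='h': occ=0, LF[7]=C('h')+0=4+0=4
L[8]='l': occ=0, LF[8]=C('l')+0=5+0=5
L[9]='o': occ=1, LF[9]=C('o')+1=7+1=8
L[10]='$': occ=0, LF[10]=C('$')+0=0+0=0
L[11]='x': occ=0, LF[11]=C('x')+0=10+0=10

Answer: 1 2 3 6 9 11 7 4 5 8 0 10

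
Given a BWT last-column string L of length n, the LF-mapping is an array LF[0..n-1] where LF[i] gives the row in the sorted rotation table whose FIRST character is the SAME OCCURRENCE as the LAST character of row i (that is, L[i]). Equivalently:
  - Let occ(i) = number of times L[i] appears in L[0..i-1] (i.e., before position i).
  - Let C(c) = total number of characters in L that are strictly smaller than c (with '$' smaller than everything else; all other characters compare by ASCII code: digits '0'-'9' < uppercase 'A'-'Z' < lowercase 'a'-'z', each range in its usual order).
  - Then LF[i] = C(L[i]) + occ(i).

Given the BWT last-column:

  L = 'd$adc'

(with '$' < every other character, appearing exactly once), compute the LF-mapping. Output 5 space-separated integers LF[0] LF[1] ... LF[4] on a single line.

Answer: 3 0 1 4 2

Derivation:
Char counts: '$':1, 'a':1, 'c':1, 'd':2
C (first-col start): C('$')=0, C('a')=1, C('c')=2, C('d')=3
L[0]='d': occ=0, LF[0]=C('d')+0=3+0=3
L[1]='$': occ=0, LF[1]=C('$')+0=0+0=0
L[2]='a': occ=0, LF[2]=C('a')+0=1+0=1
L[3]='d': occ=1, LF[3]=C('d')+1=3+1=4
L[4]='c': occ=0, LF[4]=C('c')+0=2+0=2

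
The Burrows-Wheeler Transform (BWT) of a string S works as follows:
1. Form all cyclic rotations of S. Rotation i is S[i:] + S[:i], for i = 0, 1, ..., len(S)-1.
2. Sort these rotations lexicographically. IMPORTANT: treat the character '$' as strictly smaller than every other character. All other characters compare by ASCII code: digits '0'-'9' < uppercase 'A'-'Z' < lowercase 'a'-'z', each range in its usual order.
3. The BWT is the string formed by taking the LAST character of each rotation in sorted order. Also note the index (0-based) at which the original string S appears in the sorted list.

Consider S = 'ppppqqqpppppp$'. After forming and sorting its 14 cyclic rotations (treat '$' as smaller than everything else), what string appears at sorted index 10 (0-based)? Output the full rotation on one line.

Answer: pqqqpppppp$ppp

Derivation:
All 14 rotations (rotation i = S[i:]+S[:i]):
  rot[0] = ppppqqqpppppp$
  rot[1] = pppqqqpppppp$p
  rot[2] = ppqqqpppppp$pp
  rot[3] = pqqqpppppp$ppp
  rot[4] = qqqpppppp$pppp
  rot[5] = qqpppppp$ppppq
  rot[6] = qpppppp$ppppqq
  rot[7] = pppppp$ppppqqq
  rot[8] = ppppp$ppppqqqp
  rot[9] = pppp$ppppqqqpp
  rot[10] = ppp$ppppqqqppp
  rot[11] = pp$ppppqqqpppp
  rot[12] = p$ppppqqqppppp
  rot[13] = $ppppqqqpppppp
Sorted (with $ < everything):
  sorted[0] = $ppppqqqpppppp
  sorted[1] = p$ppppqqqppppp
  sorted[2] = pp$ppppqqqpppp
  sorted[3] = ppp$ppppqqqppp
  sorted[4] = pppp$ppppqqqpp
  sorted[5] = ppppp$ppppqqqp
  sorted[6] = pppppp$ppppqqq
  sorted[7] = ppppqqqpppppp$
  sorted[8] = pppqqqpppppp$p
  sorted[9] = ppqqqpppppp$pp
  sorted[10] = pqqqpppppp$ppp
  sorted[11] = qpppppp$ppppqq
  sorted[12] = qqpppppp$ppppq
  sorted[13] = qqqpppppp$pppp
sorted[10] = pqqqpppppp$ppp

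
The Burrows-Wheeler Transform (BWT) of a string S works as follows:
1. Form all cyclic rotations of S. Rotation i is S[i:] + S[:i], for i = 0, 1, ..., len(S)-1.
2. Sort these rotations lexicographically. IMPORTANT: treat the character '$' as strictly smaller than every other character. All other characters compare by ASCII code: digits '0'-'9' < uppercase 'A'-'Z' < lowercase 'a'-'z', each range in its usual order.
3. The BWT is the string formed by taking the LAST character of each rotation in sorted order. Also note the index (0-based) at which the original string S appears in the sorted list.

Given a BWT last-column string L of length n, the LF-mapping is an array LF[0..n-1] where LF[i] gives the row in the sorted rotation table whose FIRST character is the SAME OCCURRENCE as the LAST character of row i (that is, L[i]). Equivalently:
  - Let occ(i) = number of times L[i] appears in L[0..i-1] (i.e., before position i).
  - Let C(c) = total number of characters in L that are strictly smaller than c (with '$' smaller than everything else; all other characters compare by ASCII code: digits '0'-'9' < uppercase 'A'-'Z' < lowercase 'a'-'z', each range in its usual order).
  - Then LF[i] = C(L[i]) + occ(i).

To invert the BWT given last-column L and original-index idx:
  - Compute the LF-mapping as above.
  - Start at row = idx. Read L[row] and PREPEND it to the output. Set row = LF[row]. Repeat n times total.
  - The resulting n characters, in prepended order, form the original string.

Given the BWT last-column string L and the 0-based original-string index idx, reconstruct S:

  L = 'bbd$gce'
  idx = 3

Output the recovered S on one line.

LF mapping: 1 2 4 0 6 3 5
Walk LF starting at row 3, prepending L[row]:
  step 1: row=3, L[3]='$', prepend. Next row=LF[3]=0
  step 2: row=0, L[0]='b', prepend. Next row=LF[0]=1
  step 3: row=1, L[1]='b', prepend. Next row=LF[1]=2
  step 4: row=2, L[2]='d', prepend. Next row=LF[2]=4
  step 5: row=4, L[4]='g', prepend. Next row=LF[4]=6
  step 6: row=6, L[6]='e', prepend. Next row=LF[6]=5
  step 7: row=5, L[5]='c', prepend. Next row=LF[5]=3
Reversed output: cegdbb$

Answer: cegdbb$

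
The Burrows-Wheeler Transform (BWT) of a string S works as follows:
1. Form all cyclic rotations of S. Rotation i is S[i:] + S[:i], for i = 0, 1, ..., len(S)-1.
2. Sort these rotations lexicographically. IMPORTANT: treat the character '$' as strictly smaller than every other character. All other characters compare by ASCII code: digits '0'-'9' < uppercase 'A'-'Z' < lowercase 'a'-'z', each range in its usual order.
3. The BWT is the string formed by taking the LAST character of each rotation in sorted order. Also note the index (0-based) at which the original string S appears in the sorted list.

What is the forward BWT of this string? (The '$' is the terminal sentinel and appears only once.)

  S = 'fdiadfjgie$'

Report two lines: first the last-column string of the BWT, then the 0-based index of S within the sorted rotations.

All 11 rotations (rotation i = S[i:]+S[:i]):
  rot[0] = fdiadfjgie$
  rot[1] = diadfjgie$f
  rot[2] = iadfjgie$fd
  rot[3] = adfjgie$fdi
  rot[4] = dfjgie$fdia
  rot[5] = fjgie$fdiad
  rot[6] = jgie$fdiadf
  rot[7] = gie$fdiadfj
  rot[8] = ie$fdiadfjg
  rot[9] = e$fdiadfjgi
  rot[10] = $fdiadfjgie
Sorted (with $ < everything):
  sorted[0] = $fdiadfjgie  (last char: 'e')
  sorted[1] = adfjgie$fdi  (last char: 'i')
  sorted[2] = dfjgie$fdia  (last char: 'a')
  sorted[3] = diadfjgie$f  (last char: 'f')
  sorted[4] = e$fdiadfjgi  (last char: 'i')
  sorted[5] = fdiadfjgie$  (last char: '$')
  sorted[6] = fjgie$fdiad  (last char: 'd')
  sorted[7] = gie$fdiadfj  (last char: 'j')
  sorted[8] = iadfjgie$fd  (last char: 'd')
  sorted[9] = ie$fdiadfjg  (last char: 'g')
  sorted[10] = jgie$fdiadf  (last char: 'f')
Last column: eiafi$djdgf
Original string S is at sorted index 5

Answer: eiafi$djdgf
5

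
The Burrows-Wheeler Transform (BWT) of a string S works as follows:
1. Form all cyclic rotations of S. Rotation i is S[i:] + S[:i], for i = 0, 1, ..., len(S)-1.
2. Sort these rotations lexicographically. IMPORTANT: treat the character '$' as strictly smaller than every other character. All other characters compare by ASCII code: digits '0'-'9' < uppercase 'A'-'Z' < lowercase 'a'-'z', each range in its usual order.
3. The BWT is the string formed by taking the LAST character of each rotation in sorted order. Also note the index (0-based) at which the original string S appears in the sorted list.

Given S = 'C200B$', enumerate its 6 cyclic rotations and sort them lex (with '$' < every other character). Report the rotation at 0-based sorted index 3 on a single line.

Answer: 200B$C

Derivation:
All 6 rotations (rotation i = S[i:]+S[:i]):
  rot[0] = C200B$
  rot[1] = 200B$C
  rot[2] = 00B$C2
  rot[3] = 0B$C20
  rot[4] = B$C200
  rot[5] = $C200B
Sorted (with $ < everything):
  sorted[0] = $C200B
  sorted[1] = 00B$C2
  sorted[2] = 0B$C20
  sorted[3] = 200B$C
  sorted[4] = B$C200
  sorted[5] = C200B$
sorted[3] = 200B$C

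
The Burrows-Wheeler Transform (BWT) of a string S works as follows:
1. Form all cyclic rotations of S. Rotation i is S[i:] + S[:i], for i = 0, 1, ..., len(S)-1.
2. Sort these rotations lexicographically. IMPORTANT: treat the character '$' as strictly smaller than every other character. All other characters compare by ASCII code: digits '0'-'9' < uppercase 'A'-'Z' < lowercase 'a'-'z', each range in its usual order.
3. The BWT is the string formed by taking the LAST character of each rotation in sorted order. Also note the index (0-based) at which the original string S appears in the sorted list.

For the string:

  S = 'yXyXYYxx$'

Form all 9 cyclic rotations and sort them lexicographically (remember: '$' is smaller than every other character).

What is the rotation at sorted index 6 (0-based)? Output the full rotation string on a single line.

All 9 rotations (rotation i = S[i:]+S[:i]):
  rot[0] = yXyXYYxx$
  rot[1] = XyXYYxx$y
  rot[2] = yXYYxx$yX
  rot[3] = XYYxx$yXy
  rot[4] = YYxx$yXyX
  rot[5] = Yxx$yXyXY
  rot[6] = xx$yXyXYY
  rot[7] = x$yXyXYYx
  rot[8] = $yXyXYYxx
Sorted (with $ < everything):
  sorted[0] = $yXyXYYxx
  sorted[1] = XYYxx$yXy
  sorted[2] = XyXYYxx$y
  sorted[3] = YYxx$yXyX
  sorted[4] = Yxx$yXyXY
  sorted[5] = x$yXyXYYx
  sorted[6] = xx$yXyXYY
  sorted[7] = yXYYxx$yX
  sorted[8] = yXyXYYxx$
sorted[6] = xx$yXyXYY

Answer: xx$yXyXYY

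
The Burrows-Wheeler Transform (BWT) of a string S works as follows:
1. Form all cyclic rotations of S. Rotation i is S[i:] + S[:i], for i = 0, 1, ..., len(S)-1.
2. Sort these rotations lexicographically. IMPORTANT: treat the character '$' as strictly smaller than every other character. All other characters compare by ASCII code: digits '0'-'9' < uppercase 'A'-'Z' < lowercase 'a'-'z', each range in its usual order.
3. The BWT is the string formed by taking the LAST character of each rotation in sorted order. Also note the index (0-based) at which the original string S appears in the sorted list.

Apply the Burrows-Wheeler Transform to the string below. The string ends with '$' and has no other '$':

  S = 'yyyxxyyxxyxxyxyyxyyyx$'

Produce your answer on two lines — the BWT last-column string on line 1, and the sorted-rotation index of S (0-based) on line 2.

Answer: xyyyyxxxyyyyxyxyyxyxx$
21

Derivation:
All 22 rotations (rotation i = S[i:]+S[:i]):
  rot[0] = yyyxxyyxxyxxyxyyxyyyx$
  rot[1] = yyxxyyxxyxxyxyyxyyyx$y
  rot[2] = yxxyyxxyxxyxyyxyyyx$yy
  rot[3] = xxyyxxyxxyxyyxyyyx$yyy
  rot[4] = xyyxxyxxyxyyxyyyx$yyyx
  rot[5] = yyxxyxxyxyyxyyyx$yyyxx
  rot[6] = yxxyxxyxyyxyyyx$yyyxxy
  rot[7] = xxyxxyxyyxyyyx$yyyxxyy
  rot[8] = xyxxyxyyxyyyx$yyyxxyyx
  rot[9] = yxxyxyyxyyyx$yyyxxyyxx
  rot[10] = xxyxyyxyyyx$yyyxxyyxxy
  rot[11] = xyxyyxyyyx$yyyxxyyxxyx
  rot[12] = yxyyxyyyx$yyyxxyyxxyxx
  rot[13] = xyyxyyyx$yyyxxyyxxyxxy
  rot[14] = yyxyyyx$yyyxxyyxxyxxyx
  rot[15] = yxyyyx$yyyxxyyxxyxxyxy
  rot[16] = xyyyx$yyyxxyyxxyxxyxyy
  rot[17] = yyyx$yyyxxyyxxyxxyxyyx
  rot[18] = yyx$yyyxxyyxxyxxyxyyxy
  rot[19] = yx$yyyxxyyxxyxxyxyyxyy
  rot[20] = x$yyyxxyyxxyxxyxyyxyyy
  rot[21] = $yyyxxyyxxyxxyxyyxyyyx
Sorted (with $ < everything):
  sorted[0] = $yyyxxyyxxyxxyxyyxyyyx  (last char: 'x')
  sorted[1] = x$yyyxxyyxxyxxyxyyxyyy  (last char: 'y')
  sorted[2] = xxyxxyxyyxyyyx$yyyxxyy  (last char: 'y')
  sorted[3] = xxyxyyxyyyx$yyyxxyyxxy  (last char: 'y')
  sorted[4] = xxyyxxyxxyxyyxyyyx$yyy  (last char: 'y')
  sorted[5] = xyxxyxyyxyyyx$yyyxxyyx  (last char: 'x')
  sorted[6] = xyxyyxyyyx$yyyxxyyxxyx  (last char: 'x')
  sorted[7] = xyyxxyxxyxyyxyyyx$yyyx  (last char: 'x')
  sorted[8] = xyyxyyyx$yyyxxyyxxyxxy  (last char: 'y')
  sorted[9] = xyyyx$yyyxxyyxxyxxyxyy  (last char: 'y')
  sorted[10] = yx$yyyxxyyxxyxxyxyyxyy  (last char: 'y')
  sorted[11] = yxxyxxyxyyxyyyx$yyyxxy  (last char: 'y')
  sorted[12] = yxxyxyyxyyyx$yyyxxyyxx  (last char: 'x')
  sorted[13] = yxxyyxxyxxyxyyxyyyx$yy  (last char: 'y')
  sorted[14] = yxyyxyyyx$yyyxxyyxxyxx  (last char: 'x')
  sorted[15] = yxyyyx$yyyxxyyxxyxxyxy  (last char: 'y')
  sorted[16] = yyx$yyyxxyyxxyxxyxyyxy  (last char: 'y')
  sorted[17] = yyxxyxxyxyyxyyyx$yyyxx  (last char: 'x')
  sorted[18] = yyxxyyxxyxxyxyyxyyyx$y  (last char: 'y')
  sorted[19] = yyxyyyx$yyyxxyyxxyxxyx  (last char: 'x')
  sorted[20] = yyyx$yyyxxyyxxyxxyxyyx  (last char: 'x')
  sorted[21] = yyyxxyyxxyxxyxyyxyyyx$  (last char: '$')
Last column: xyyyyxxxyyyyxyxyyxyxx$
Original string S is at sorted index 21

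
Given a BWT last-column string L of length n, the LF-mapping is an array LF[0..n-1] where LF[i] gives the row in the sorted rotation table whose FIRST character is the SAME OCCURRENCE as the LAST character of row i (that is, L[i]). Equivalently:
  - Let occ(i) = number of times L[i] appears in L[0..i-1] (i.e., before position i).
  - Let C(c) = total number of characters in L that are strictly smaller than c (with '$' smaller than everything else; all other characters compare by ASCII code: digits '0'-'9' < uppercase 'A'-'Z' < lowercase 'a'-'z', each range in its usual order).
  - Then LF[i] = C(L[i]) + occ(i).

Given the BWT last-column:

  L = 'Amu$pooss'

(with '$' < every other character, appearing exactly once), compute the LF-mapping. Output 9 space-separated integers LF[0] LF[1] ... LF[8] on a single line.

Char counts: '$':1, 'A':1, 'm':1, 'o':2, 'p':1, 's':2, 'u':1
C (first-col start): C('$')=0, C('A')=1, C('m')=2, C('o')=3, C('p')=5, C('s')=6, C('u')=8
L[0]='A': occ=0, LF[0]=C('A')+0=1+0=1
L[1]='m': occ=0, LF[1]=C('m')+0=2+0=2
L[2]='u': occ=0, LF[2]=C('u')+0=8+0=8
L[3]='$': occ=0, LF[3]=C('$')+0=0+0=0
L[4]='p': occ=0, LF[4]=C('p')+0=5+0=5
L[5]='o': occ=0, LF[5]=C('o')+0=3+0=3
L[6]='o': occ=1, LF[6]=C('o')+1=3+1=4
L[7]='s': occ=0, LF[7]=C('s')+0=6+0=6
L[8]='s': occ=1, LF[8]=C('s')+1=6+1=7

Answer: 1 2 8 0 5 3 4 6 7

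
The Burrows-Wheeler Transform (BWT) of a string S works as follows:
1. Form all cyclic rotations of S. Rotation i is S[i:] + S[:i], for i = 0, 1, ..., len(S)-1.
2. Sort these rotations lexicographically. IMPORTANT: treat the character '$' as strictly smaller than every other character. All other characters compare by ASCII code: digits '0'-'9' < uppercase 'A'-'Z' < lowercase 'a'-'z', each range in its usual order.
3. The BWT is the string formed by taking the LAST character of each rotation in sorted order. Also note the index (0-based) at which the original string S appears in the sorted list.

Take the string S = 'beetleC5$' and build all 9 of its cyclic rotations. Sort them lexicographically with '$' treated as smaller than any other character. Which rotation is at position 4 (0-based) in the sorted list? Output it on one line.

Answer: eC5$beetl

Derivation:
All 9 rotations (rotation i = S[i:]+S[:i]):
  rot[0] = beetleC5$
  rot[1] = eetleC5$b
  rot[2] = etleC5$be
  rot[3] = tleC5$bee
  rot[4] = leC5$beet
  rot[5] = eC5$beetl
  rot[6] = C5$beetle
  rot[7] = 5$beetleC
  rot[8] = $beetleC5
Sorted (with $ < everything):
  sorted[0] = $beetleC5
  sorted[1] = 5$beetleC
  sorted[2] = C5$beetle
  sorted[3] = beetleC5$
  sorted[4] = eC5$beetl
  sorted[5] = eetleC5$b
  sorted[6] = etleC5$be
  sorted[7] = leC5$beet
  sorted[8] = tleC5$bee
sorted[4] = eC5$beetl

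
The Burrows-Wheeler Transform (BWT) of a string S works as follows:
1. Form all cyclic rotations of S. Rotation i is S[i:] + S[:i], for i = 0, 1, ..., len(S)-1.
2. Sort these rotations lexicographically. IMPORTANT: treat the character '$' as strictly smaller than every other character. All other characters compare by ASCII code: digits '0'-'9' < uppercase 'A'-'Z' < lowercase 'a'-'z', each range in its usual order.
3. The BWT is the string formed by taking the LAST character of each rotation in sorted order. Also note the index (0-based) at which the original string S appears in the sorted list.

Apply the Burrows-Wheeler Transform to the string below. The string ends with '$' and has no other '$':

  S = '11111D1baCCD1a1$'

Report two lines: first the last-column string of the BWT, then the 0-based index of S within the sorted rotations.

Answer: 1a$1111DDaCC11b1
2

Derivation:
All 16 rotations (rotation i = S[i:]+S[:i]):
  rot[0] = 11111D1baCCD1a1$
  rot[1] = 1111D1baCCD1a1$1
  rot[2] = 111D1baCCD1a1$11
  rot[3] = 11D1baCCD1a1$111
  rot[4] = 1D1baCCD1a1$1111
  rot[5] = D1baCCD1a1$11111
  rot[6] = 1baCCD1a1$11111D
  rot[7] = baCCD1a1$11111D1
  rot[8] = aCCD1a1$11111D1b
  rot[9] = CCD1a1$11111D1ba
  rot[10] = CD1a1$11111D1baC
  rot[11] = D1a1$11111D1baCC
  rot[12] = 1a1$11111D1baCCD
  rot[13] = a1$11111D1baCCD1
  rot[14] = 1$11111D1baCCD1a
  rot[15] = $11111D1baCCD1a1
Sorted (with $ < everything):
  sorted[0] = $11111D1baCCD1a1  (last char: '1')
  sorted[1] = 1$11111D1baCCD1a  (last char: 'a')
  sorted[2] = 11111D1baCCD1a1$  (last char: '$')
  sorted[3] = 1111D1baCCD1a1$1  (last char: '1')
  sorted[4] = 111D1baCCD1a1$11  (last char: '1')
  sorted[5] = 11D1baCCD1a1$111  (last char: '1')
  sorted[6] = 1D1baCCD1a1$1111  (last char: '1')
  sorted[7] = 1a1$11111D1baCCD  (last char: 'D')
  sorted[8] = 1baCCD1a1$11111D  (last char: 'D')
  sorted[9] = CCD1a1$11111D1ba  (last char: 'a')
  sorted[10] = CD1a1$11111D1baC  (last char: 'C')
  sorted[11] = D1a1$11111D1baCC  (last char: 'C')
  sorted[12] = D1baCCD1a1$11111  (last char: '1')
  sorted[13] = a1$11111D1baCCD1  (last char: '1')
  sorted[14] = aCCD1a1$11111D1b  (last char: 'b')
  sorted[15] = baCCD1a1$11111D1  (last char: '1')
Last column: 1a$1111DDaCC11b1
Original string S is at sorted index 2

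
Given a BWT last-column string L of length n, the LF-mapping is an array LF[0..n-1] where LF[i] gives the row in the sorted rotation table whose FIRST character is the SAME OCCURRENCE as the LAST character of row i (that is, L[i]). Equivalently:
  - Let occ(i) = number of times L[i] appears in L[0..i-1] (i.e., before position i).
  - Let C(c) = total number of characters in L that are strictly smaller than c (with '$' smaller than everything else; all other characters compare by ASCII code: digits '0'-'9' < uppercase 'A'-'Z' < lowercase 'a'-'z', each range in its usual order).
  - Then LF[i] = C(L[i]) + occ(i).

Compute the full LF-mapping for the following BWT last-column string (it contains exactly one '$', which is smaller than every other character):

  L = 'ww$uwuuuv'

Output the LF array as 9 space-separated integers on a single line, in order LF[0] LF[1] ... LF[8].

Char counts: '$':1, 'u':4, 'v':1, 'w':3
C (first-col start): C('$')=0, C('u')=1, C('v')=5, C('w')=6
L[0]='w': occ=0, LF[0]=C('w')+0=6+0=6
L[1]='w': occ=1, LF[1]=C('w')+1=6+1=7
L[2]='$': occ=0, LF[2]=C('$')+0=0+0=0
L[3]='u': occ=0, LF[3]=C('u')+0=1+0=1
L[4]='w': occ=2, LF[4]=C('w')+2=6+2=8
L[5]='u': occ=1, LF[5]=C('u')+1=1+1=2
L[6]='u': occ=2, LF[6]=C('u')+2=1+2=3
L[7]='u': occ=3, LF[7]=C('u')+3=1+3=4
L[8]='v': occ=0, LF[8]=C('v')+0=5+0=5

Answer: 6 7 0 1 8 2 3 4 5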